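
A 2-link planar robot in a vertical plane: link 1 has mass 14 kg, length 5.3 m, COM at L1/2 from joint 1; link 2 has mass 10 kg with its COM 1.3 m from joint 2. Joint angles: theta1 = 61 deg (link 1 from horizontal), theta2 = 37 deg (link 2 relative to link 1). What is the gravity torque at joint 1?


Horizontal distance from joint 1 to link-1 COM:
  x_c1 = (L1/2)*cos(t1) = 2.65 * 0.4848 = 1.2847 m
Horizontal distance from joint 1 to link-2 COM:
  x_c2 = L1*cos(t1) + Lc2*cos(t1+t2)
       = 5.3*0.4848 + 1.3*-0.1392 = 2.3886 m
tau1 = m1*g*x_c1 + m2*g*x_c2
     = 14*9.81*1.2847 + 10*9.81*2.3886
     = 176.4469 + 234.3183
     = 410.7653 Nm


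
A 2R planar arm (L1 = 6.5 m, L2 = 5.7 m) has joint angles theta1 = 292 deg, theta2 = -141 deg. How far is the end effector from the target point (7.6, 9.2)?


End effector via forward kinematics:
x = L1*cos(t1) + L2*cos(t1+t2) = -2.5504
y = L1*sin(t1) + L2*sin(t1+t2) = -3.2633
Distance to target:
d = sqrt((7.6 - -2.5504)^2 + (9.2 - -3.2633)^2)
= sqrt(103.0304 + 155.3334)
= 16.0737 m


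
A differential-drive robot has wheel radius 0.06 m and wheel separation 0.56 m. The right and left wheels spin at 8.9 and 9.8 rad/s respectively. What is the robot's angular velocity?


vR = r*wR = 0.06*8.9 = 0.534 m/s
vL = r*wL = 0.06*9.8 = 0.588 m/s
v = (vR+vL)/2 = 0.561 m/s
omega = (vR-vL)/L = -0.0964 rad/s
angular velocity = -0.0964 rad/s


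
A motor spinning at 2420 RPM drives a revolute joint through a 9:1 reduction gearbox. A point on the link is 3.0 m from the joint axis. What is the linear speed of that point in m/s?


omega_motor = 2420 * 2*pi/60 = 253.4218 rad/s
omega_joint = omega_motor / 9 = 28.158 rad/s
v = omega_joint * r = 28.158 * 3.0
= 84.4739 m/s


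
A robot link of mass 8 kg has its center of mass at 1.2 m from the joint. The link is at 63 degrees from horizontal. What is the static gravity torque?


tau = m*g*L*cos(angle)
= 8 * 9.81 * 1.2 * cos(63 deg)
= 8 * 9.81 * 1.2 * 0.454
= 42.755 Nm


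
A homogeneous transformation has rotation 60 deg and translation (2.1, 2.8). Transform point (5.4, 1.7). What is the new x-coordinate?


x' = cos(theta)*px - sin(theta)*py + tx
= 0.5*5.4 - 0.866*1.7 + 2.1
= 3.3278


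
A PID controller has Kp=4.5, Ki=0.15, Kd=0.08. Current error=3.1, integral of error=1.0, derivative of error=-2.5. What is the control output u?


u = Kp*e + Ki*int(e) + Kd*de/dt
= 4.5*3.1 + 0.15*1.0 + 0.08*(-2.5)
= 13.95 + 0.15 + -0.2
= 13.9


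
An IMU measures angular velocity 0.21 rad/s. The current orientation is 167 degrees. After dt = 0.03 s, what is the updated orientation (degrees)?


delta_theta = w * dt = 0.21 * 0.03 = 0.0063 rad
= 0.361 deg
theta_new = 167 + 0.361 = 167.361 deg


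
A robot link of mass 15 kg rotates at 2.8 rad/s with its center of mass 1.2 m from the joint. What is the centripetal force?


F = m * omega^2 * r
= 15 * 2.8^2 * 1.2
= 15 * 7.84 * 1.2
= 141.12 N


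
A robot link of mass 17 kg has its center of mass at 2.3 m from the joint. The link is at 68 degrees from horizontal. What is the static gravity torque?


tau = m*g*L*cos(angle)
= 17 * 9.81 * 2.3 * cos(68 deg)
= 17 * 9.81 * 2.3 * 0.3746
= 143.6882 Nm


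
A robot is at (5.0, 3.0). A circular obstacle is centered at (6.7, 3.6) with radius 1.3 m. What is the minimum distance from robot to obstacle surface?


center_dist = sqrt((5.0-6.7)^2 + (3.0-3.6)^2)
= sqrt(2.89 + 0.36)
= 1.8028
min_dist = center_dist - radius = 1.8028 - 1.3 = 0.5028 m


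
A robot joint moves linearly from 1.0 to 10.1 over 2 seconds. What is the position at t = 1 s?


s = t/T = 1/2 = 0.5
p(t) = p0 + (pf-p0)*s
= 1.0 + (10.1 - 1.0) * 0.5
= 5.55


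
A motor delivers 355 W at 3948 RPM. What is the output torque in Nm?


omega = 3948 * 2*pi/60 = 413.4336 rad/s
tau = P / omega = 355 / 413.4336
= 0.8587 Nm


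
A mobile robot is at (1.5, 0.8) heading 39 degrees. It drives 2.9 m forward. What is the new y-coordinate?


y_new = y0 + d*sin(theta)
= 0.8 + 2.9*sin(39)
= 0.8 + 1.825
= 2.625


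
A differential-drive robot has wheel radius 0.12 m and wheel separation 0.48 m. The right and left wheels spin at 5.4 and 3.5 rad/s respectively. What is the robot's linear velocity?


vR = r*wR = 0.12*5.4 = 0.648 m/s
vL = r*wL = 0.12*3.5 = 0.42 m/s
v = (vR+vL)/2 = 0.534 m/s
omega = (vR-vL)/L = 0.475 rad/s
linear velocity = 0.534 m/s


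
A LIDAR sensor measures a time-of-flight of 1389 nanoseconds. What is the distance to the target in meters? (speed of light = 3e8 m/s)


tof = 1389 ns = 1.389e-06 s
dist = c * tof / 2
= 3e8 * 1.389e-06 / 2
= 208.35 m


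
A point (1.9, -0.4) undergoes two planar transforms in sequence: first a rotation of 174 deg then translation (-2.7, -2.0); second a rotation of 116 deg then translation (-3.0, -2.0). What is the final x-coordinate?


After transform 1:
x1 = cos(174)*1.9 - sin(174)*-0.4 + -2.7 = -4.5478
y1 = sin(174)*1.9 + cos(174)*-0.4 + -2.0 = -1.4036
After transform 2:
x2 = cos(116)*-4.5478 - sin(116)*-1.4036 + -3.0
= 0.2552


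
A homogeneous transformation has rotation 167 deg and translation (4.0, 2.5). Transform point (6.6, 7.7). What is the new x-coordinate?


x' = cos(theta)*px - sin(theta)*py + tx
= -0.9744*6.6 - 0.225*7.7 + 4.0
= -4.163


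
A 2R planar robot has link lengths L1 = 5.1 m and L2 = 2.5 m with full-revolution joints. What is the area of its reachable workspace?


r_max = L1 + L2 = 7.6 m
r_min = |L1 - L2| = 2.6 m
Area = pi*(r_max^2 - r_min^2)
= pi*(57.76 - 6.76)
= pi * 51.0
= 160.2212 m^2


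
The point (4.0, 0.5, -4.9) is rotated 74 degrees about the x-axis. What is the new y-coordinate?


Rotation about x-axis: y' = y*cos(theta) - z*sin(theta)
= 0.5 * 0.2756 - -4.9 * 0.9613
= 4.848


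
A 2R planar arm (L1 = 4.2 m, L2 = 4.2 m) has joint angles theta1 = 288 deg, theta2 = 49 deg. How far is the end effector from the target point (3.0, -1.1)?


End effector via forward kinematics:
x = L1*cos(t1) + L2*cos(t1+t2) = 5.164
y = L1*sin(t1) + L2*sin(t1+t2) = -5.6355
Distance to target:
d = sqrt((3.0 - 5.164)^2 + (-1.1 - -5.6355)^2)
= sqrt(4.6829 + 20.5708)
= 5.0253 m


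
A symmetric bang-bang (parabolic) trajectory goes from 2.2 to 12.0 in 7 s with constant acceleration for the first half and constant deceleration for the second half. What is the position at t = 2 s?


Symmetric rest-to-rest: each phase covers (pf-p0)/2 in time T/2. 0.5*a*(T/2)^2 = (pf-p0)/2 => a = 4*(pf-p0)/T^2
a = 4*(12.0-2.2)/7^2 = 0.8
t = 2 is in the acceleration phase (t <= T/2).
p = p0 + 0.5*a*t^2 = 2.2 + 0.5*0.8*2^2
= 3.8


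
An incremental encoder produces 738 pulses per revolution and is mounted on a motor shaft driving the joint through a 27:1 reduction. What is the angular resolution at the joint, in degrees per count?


counts per rev = 738
effective counts at joint = 738 * 27 = 19926
resolution = 360 / 19926
= 0.0181 deg/count


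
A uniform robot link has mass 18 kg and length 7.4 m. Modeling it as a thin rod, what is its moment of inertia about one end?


I = (1/3) * m * L^2
= (1/3) * 18 * 7.4^2
= 0.333333 * 18 * 54.76
= 328.56 kg*m^2


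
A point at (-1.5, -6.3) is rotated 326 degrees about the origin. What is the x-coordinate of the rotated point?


x' = x*cos(theta) - y*sin(theta)
cos(326 deg) = 0.829, sin(326 deg) = -0.5592
x' = -1.5 * 0.829 - -6.3 * -0.5592
= -1.2436 - 3.5229
= -4.7665


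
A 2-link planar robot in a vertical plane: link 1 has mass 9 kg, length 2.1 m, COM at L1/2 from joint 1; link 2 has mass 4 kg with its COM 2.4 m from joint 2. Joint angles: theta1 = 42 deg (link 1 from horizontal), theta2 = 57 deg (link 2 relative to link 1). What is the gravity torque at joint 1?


Horizontal distance from joint 1 to link-1 COM:
  x_c1 = (L1/2)*cos(t1) = 1.05 * 0.7431 = 0.7803 m
Horizontal distance from joint 1 to link-2 COM:
  x_c2 = L1*cos(t1) + Lc2*cos(t1+t2)
       = 2.1*0.7431 + 2.4*-0.1564 = 1.1852 m
tau1 = m1*g*x_c1 + m2*g*x_c2
     = 9*9.81*0.7803 + 4*9.81*1.1852
     = 68.8929 + 46.5057
     = 115.3986 Nm


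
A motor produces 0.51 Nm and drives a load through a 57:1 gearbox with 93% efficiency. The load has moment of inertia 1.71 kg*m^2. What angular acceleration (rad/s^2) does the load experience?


tau_out = tau_motor * N * eta
= 0.51 * 57 * 0.93 = 27.0351 Nm
alpha = tau_out / I = 27.0351 / 1.71
= 15.81 rad/s^2


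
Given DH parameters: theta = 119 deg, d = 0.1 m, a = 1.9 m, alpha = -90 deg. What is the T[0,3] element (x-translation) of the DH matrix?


T[0,3] = a * cos(theta)
= 1.9 * cos(119 deg)
= 1.9 * -0.4848
= -0.9211


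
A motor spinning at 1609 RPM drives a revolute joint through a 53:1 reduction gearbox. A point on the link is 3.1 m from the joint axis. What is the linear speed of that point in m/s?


omega_motor = 1609 * 2*pi/60 = 168.4941 rad/s
omega_joint = omega_motor / 53 = 3.1791 rad/s
v = omega_joint * r = 3.1791 * 3.1
= 9.8553 m/s


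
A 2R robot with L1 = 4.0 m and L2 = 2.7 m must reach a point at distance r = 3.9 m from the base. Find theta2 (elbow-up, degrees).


cos(theta2) = (r^2 - L1^2 - L2^2) / (2*L1*L2)
cos(theta2) = (15.21 - 16.0 - 7.29) / 21.6
cos(theta2) = -0.374074
theta2 = 111.9671 degrees


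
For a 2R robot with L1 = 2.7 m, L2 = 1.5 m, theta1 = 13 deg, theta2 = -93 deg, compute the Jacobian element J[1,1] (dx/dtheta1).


J[1,1] = -L1*sin(t1) - L2*sin(t1+t2)
= -2.7*sin(13) - 1.5*sin(-80)
= 0.8698


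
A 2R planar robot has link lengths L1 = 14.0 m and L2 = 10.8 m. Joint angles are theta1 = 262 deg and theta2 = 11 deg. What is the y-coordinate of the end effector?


Convert angles to radians: theta1 = 4.5728, theta2 = 0.192
y = L1*sin(theta1) + L2*sin(theta1+theta2)
y = -13.8638 + -10.7852
y = -24.649


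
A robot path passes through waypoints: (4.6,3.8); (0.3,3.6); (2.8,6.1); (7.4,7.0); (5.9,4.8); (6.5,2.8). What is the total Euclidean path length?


Segment lengths:
  seg1 = sqrt((-4.3)^2 + (-0.2)^2) = 4.3046
  seg2 = sqrt((2.5)^2 + (2.5)^2) = 3.5355
  seg3 = sqrt((4.6)^2 + (0.9)^2) = 4.6872
  seg4 = sqrt((-1.5)^2 + (-2.2)^2) = 2.6627
  seg5 = sqrt((0.6)^2 + (-2.0)^2) = 2.0881
Total = 17.2782


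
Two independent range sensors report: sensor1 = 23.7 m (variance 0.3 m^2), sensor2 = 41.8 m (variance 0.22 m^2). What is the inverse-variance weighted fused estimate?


w1 = (1/var1) / (1/var1 + 1/var2)
   = 3.3333 / (3.3333 + 4.5455) = 0.4231
w2 = 1 - w1 = 0.5769
fused = w1*s1 + w2*s2 = 10.0269 + 24.1154
= 34.1423 m


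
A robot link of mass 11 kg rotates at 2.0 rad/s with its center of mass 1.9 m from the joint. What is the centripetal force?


F = m * omega^2 * r
= 11 * 2.0^2 * 1.9
= 11 * 4.0 * 1.9
= 83.6 N


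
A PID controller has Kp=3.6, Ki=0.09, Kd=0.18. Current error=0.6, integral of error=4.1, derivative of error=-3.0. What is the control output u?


u = Kp*e + Ki*int(e) + Kd*de/dt
= 3.6*0.6 + 0.09*4.1 + 0.18*(-3.0)
= 2.16 + 0.369 + -0.54
= 1.989


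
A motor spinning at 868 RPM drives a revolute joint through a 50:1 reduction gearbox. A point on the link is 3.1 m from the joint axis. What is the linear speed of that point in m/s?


omega_motor = 868 * 2*pi/60 = 90.8967 rad/s
omega_joint = omega_motor / 50 = 1.8179 rad/s
v = omega_joint * r = 1.8179 * 3.1
= 5.6356 m/s


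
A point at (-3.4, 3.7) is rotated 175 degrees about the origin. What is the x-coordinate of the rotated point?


x' = x*cos(theta) - y*sin(theta)
cos(175 deg) = -0.9962, sin(175 deg) = 0.0872
x' = -3.4 * -0.9962 - 3.7 * 0.0872
= 3.3871 - 0.3225
= 3.0646


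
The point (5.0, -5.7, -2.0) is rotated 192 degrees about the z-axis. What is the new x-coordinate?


Rotation about z-axis: x' = x*cos(theta) - y*sin(theta)
= 5.0 * -0.9781 - -5.7 * -0.2079
= -6.0758


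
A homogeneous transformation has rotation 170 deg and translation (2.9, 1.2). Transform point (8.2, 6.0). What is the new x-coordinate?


x' = cos(theta)*px - sin(theta)*py + tx
= -0.9848*8.2 - 0.1736*6.0 + 2.9
= -6.2173


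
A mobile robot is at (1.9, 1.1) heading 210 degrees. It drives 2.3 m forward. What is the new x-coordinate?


x_new = x0 + d*cos(theta)
= 1.9 + 2.3*cos(210)
= 1.9 + -1.9919
= -0.0919


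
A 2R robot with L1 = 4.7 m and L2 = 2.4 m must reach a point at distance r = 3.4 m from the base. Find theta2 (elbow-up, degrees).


cos(theta2) = (r^2 - L1^2 - L2^2) / (2*L1*L2)
cos(theta2) = (11.56 - 22.09 - 5.76) / 22.56
cos(theta2) = -0.722074
theta2 = 136.226 degrees


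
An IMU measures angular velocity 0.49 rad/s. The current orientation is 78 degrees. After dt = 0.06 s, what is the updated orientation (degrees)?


delta_theta = w * dt = 0.49 * 0.06 = 0.0294 rad
= 1.6845 deg
theta_new = 78 + 1.6845 = 79.6845 deg


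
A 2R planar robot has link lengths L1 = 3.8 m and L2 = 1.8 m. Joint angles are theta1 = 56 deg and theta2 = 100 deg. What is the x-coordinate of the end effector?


Convert angles to radians: theta1 = 0.9774, theta2 = 1.7453
x = L1*cos(theta1) + L2*cos(theta1+theta2)
x = 2.1249 + -1.6444
x = 0.4806


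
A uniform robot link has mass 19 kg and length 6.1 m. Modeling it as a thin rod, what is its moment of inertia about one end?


I = (1/3) * m * L^2
= (1/3) * 19 * 6.1^2
= 0.333333 * 19 * 37.21
= 235.6633 kg*m^2


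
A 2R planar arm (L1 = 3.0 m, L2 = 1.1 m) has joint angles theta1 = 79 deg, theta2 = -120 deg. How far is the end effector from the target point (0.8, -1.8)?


End effector via forward kinematics:
x = L1*cos(t1) + L2*cos(t1+t2) = 1.4026
y = L1*sin(t1) + L2*sin(t1+t2) = 2.2232
Distance to target:
d = sqrt((0.8 - 1.4026)^2 + (-1.8 - 2.2232)^2)
= sqrt(0.3631 + 16.1863)
= 4.0681 m


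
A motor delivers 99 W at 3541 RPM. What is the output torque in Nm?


omega = 3541 * 2*pi/60 = 370.8127 rad/s
tau = P / omega = 99 / 370.8127
= 0.267 Nm


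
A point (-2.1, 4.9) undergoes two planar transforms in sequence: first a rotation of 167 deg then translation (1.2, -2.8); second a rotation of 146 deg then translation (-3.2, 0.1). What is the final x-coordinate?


After transform 1:
x1 = cos(167)*-2.1 - sin(167)*4.9 + 1.2 = 2.1439
y1 = sin(167)*-2.1 + cos(167)*4.9 + -2.8 = -8.0468
After transform 2:
x2 = cos(146)*2.1439 - sin(146)*-8.0468 + -3.2
= -0.4777


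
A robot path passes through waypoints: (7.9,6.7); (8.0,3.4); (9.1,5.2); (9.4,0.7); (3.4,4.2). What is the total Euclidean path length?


Segment lengths:
  seg1 = sqrt((0.1)^2 + (-3.3)^2) = 3.3015
  seg2 = sqrt((1.1)^2 + (1.8)^2) = 2.1095
  seg3 = sqrt((0.3)^2 + (-4.5)^2) = 4.51
  seg4 = sqrt((-6.0)^2 + (3.5)^2) = 6.9462
Total = 16.8672


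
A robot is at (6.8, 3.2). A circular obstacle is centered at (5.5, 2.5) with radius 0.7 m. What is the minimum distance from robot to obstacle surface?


center_dist = sqrt((6.8-5.5)^2 + (3.2-2.5)^2)
= sqrt(1.69 + 0.49)
= 1.4765
min_dist = center_dist - radius = 1.4765 - 0.7 = 0.7765 m


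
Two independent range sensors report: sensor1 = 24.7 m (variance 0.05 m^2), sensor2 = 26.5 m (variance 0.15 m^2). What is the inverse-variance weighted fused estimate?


w1 = (1/var1) / (1/var1 + 1/var2)
   = 20.0 / (20.0 + 6.6667) = 0.75
w2 = 1 - w1 = 0.25
fused = w1*s1 + w2*s2 = 18.525 + 6.625
= 25.15 m


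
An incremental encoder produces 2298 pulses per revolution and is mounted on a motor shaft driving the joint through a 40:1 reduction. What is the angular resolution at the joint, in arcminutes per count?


counts per rev = 2298
effective counts at joint = 2298 * 40 = 91920
resolution = 360*60 / 91920
= 0.235 arcmin/count


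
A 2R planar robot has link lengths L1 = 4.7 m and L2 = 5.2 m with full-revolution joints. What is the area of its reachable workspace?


r_max = L1 + L2 = 9.9 m
r_min = |L1 - L2| = 0.5 m
Area = pi*(r_max^2 - r_min^2)
= pi*(98.01 - 0.25)
= pi * 97.76
= 307.1221 m^2


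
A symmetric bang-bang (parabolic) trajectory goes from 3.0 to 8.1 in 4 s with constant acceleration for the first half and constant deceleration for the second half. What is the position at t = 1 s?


Symmetric rest-to-rest: each phase covers (pf-p0)/2 in time T/2. 0.5*a*(T/2)^2 = (pf-p0)/2 => a = 4*(pf-p0)/T^2
a = 4*(8.1-3.0)/4^2 = 1.275
t = 1 is in the acceleration phase (t <= T/2).
p = p0 + 0.5*a*t^2 = 3.0 + 0.5*1.275*1^2
= 3.6375


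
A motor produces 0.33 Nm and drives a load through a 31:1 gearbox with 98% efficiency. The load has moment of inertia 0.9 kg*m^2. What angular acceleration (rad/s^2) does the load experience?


tau_out = tau_motor * N * eta
= 0.33 * 31 * 0.98 = 10.0254 Nm
alpha = tau_out / I = 10.0254 / 0.9
= 11.1393 rad/s^2


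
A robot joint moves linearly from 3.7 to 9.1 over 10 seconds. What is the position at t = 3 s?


s = t/T = 3/10 = 0.3
p(t) = p0 + (pf-p0)*s
= 3.7 + (9.1 - 3.7) * 0.3
= 5.32


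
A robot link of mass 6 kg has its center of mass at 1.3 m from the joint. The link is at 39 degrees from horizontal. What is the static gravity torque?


tau = m*g*L*cos(angle)
= 6 * 9.81 * 1.3 * cos(39 deg)
= 6 * 9.81 * 1.3 * 0.7771
= 59.4657 Nm


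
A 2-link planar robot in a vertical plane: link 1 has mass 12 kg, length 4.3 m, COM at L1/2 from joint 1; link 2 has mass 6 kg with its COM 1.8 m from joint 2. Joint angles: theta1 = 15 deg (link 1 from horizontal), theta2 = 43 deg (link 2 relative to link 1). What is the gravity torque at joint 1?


Horizontal distance from joint 1 to link-1 COM:
  x_c1 = (L1/2)*cos(t1) = 2.15 * 0.9659 = 2.0767 m
Horizontal distance from joint 1 to link-2 COM:
  x_c2 = L1*cos(t1) + Lc2*cos(t1+t2)
       = 4.3*0.9659 + 1.8*0.5299 = 5.1073 m
tau1 = m1*g*x_c1 + m2*g*x_c2
     = 12*9.81*2.0767 + 6*9.81*5.1073
     = 244.4739 + 300.6178
     = 545.0917 Nm


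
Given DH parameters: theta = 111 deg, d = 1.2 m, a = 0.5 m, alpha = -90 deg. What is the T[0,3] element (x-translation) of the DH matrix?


T[0,3] = a * cos(theta)
= 0.5 * cos(111 deg)
= 0.5 * -0.3584
= -0.1792


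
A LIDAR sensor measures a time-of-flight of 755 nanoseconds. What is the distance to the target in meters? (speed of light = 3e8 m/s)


tof = 755 ns = 7.55e-07 s
dist = c * tof / 2
= 3e8 * 7.55e-07 / 2
= 113.25 m


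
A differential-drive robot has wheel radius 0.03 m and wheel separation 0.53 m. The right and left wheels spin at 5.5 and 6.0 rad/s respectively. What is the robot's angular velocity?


vR = r*wR = 0.03*5.5 = 0.165 m/s
vL = r*wL = 0.03*6.0 = 0.18 m/s
v = (vR+vL)/2 = 0.1725 m/s
omega = (vR-vL)/L = -0.0283 rad/s
angular velocity = -0.0283 rad/s


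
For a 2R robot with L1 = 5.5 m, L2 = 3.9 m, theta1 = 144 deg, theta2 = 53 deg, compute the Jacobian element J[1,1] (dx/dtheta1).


J[1,1] = -L1*sin(t1) - L2*sin(t1+t2)
= -5.5*sin(144) - 3.9*sin(197)
= -2.0926


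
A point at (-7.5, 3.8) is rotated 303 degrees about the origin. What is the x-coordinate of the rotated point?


x' = x*cos(theta) - y*sin(theta)
cos(303 deg) = 0.5446, sin(303 deg) = -0.8387
x' = -7.5 * 0.5446 - 3.8 * -0.8387
= -4.0848 - -3.1869
= -0.8978


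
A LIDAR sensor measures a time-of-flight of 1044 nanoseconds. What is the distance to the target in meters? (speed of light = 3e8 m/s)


tof = 1044 ns = 1.044e-06 s
dist = c * tof / 2
= 3e8 * 1.044e-06 / 2
= 156.6 m


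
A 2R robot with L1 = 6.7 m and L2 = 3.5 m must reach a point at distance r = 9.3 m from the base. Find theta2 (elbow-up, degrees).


cos(theta2) = (r^2 - L1^2 - L2^2) / (2*L1*L2)
cos(theta2) = (86.49 - 44.89 - 12.25) / 46.9
cos(theta2) = 0.6258
theta2 = 51.2591 degrees


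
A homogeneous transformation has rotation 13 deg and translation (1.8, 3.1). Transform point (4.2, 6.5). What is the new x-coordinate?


x' = cos(theta)*px - sin(theta)*py + tx
= 0.9744*4.2 - 0.225*6.5 + 1.8
= 4.4302


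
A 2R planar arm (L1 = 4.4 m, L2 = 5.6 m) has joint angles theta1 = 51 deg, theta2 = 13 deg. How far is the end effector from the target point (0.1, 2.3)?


End effector via forward kinematics:
x = L1*cos(t1) + L2*cos(t1+t2) = 5.2239
y = L1*sin(t1) + L2*sin(t1+t2) = 8.4527
Distance to target:
d = sqrt((0.1 - 5.2239)^2 + (2.3 - 8.4527)^2)
= sqrt(26.2542 + 37.8556)
= 8.0069 m


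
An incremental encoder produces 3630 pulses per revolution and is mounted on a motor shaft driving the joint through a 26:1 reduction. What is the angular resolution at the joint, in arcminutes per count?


counts per rev = 3630
effective counts at joint = 3630 * 26 = 94380
resolution = 360*60 / 94380
= 0.2289 arcmin/count


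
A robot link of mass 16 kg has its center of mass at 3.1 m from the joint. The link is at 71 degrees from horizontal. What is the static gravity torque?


tau = m*g*L*cos(angle)
= 16 * 9.81 * 3.1 * cos(71 deg)
= 16 * 9.81 * 3.1 * 0.3256
= 158.4137 Nm


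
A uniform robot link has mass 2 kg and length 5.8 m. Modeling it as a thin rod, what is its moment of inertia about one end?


I = (1/3) * m * L^2
= (1/3) * 2 * 5.8^2
= 0.333333 * 2 * 33.64
= 22.4267 kg*m^2


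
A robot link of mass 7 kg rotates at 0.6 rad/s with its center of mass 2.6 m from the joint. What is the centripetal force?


F = m * omega^2 * r
= 7 * 0.6^2 * 2.6
= 7 * 0.36 * 2.6
= 6.552 N


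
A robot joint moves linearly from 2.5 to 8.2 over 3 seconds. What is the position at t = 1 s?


s = t/T = 1/3 = 0.3333
p(t) = p0 + (pf-p0)*s
= 2.5 + (8.2 - 2.5) * 0.3333
= 4.4


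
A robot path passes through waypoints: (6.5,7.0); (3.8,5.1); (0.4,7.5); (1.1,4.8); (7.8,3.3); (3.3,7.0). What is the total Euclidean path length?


Segment lengths:
  seg1 = sqrt((-2.7)^2 + (-1.9)^2) = 3.3015
  seg2 = sqrt((-3.4)^2 + (2.4)^2) = 4.1617
  seg3 = sqrt((0.7)^2 + (-2.7)^2) = 2.7893
  seg4 = sqrt((6.7)^2 + (-1.5)^2) = 6.8659
  seg5 = sqrt((-4.5)^2 + (3.7)^2) = 5.8258
Total = 22.9442


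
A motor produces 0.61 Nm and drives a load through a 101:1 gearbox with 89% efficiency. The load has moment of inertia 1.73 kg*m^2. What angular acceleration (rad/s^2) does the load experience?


tau_out = tau_motor * N * eta
= 0.61 * 101 * 0.89 = 54.8329 Nm
alpha = tau_out / I = 54.8329 / 1.73
= 31.6953 rad/s^2


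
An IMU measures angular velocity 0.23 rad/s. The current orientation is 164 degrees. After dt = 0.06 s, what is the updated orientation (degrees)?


delta_theta = w * dt = 0.23 * 0.06 = 0.0138 rad
= 0.7907 deg
theta_new = 164 + 0.7907 = 164.7907 deg


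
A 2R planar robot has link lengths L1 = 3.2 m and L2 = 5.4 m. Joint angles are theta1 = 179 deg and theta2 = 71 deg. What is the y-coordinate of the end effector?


Convert angles to radians: theta1 = 3.1241, theta2 = 1.2392
y = L1*sin(theta1) + L2*sin(theta1+theta2)
y = 0.0558 + -5.0743
y = -5.0185


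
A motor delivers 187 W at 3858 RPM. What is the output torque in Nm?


omega = 3858 * 2*pi/60 = 404.0088 rad/s
tau = P / omega = 187 / 404.0088
= 0.4629 Nm


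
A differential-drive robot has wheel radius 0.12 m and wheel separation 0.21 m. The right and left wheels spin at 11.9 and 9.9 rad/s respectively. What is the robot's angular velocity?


vR = r*wR = 0.12*11.9 = 1.428 m/s
vL = r*wL = 0.12*9.9 = 1.188 m/s
v = (vR+vL)/2 = 1.308 m/s
omega = (vR-vL)/L = 1.1429 rad/s
angular velocity = 1.1429 rad/s


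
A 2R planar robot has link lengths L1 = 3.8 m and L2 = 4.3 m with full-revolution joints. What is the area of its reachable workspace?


r_max = L1 + L2 = 8.1 m
r_min = |L1 - L2| = 0.5 m
Area = pi*(r_max^2 - r_min^2)
= pi*(65.61 - 0.25)
= pi * 65.36
= 205.3345 m^2


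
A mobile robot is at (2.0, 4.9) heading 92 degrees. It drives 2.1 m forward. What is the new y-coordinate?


y_new = y0 + d*sin(theta)
= 4.9 + 2.1*sin(92)
= 4.9 + 2.0987
= 6.9987


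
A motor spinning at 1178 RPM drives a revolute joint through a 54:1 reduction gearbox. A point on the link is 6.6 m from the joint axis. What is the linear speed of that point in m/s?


omega_motor = 1178 * 2*pi/60 = 123.3599 rad/s
omega_joint = omega_motor / 54 = 2.2844 rad/s
v = omega_joint * r = 2.2844 * 6.6
= 15.0773 m/s


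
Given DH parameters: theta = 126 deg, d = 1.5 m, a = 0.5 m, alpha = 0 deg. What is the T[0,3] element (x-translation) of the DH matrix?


T[0,3] = a * cos(theta)
= 0.5 * cos(126 deg)
= 0.5 * -0.5878
= -0.2939


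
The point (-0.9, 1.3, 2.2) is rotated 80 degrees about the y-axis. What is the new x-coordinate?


Rotation about y-axis: x' = x*cos(theta) + z*sin(theta)
= -0.9 * 0.1736 + 2.2 * 0.9848
= 2.0103


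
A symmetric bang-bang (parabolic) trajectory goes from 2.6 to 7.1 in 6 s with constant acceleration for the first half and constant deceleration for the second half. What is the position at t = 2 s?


Symmetric rest-to-rest: each phase covers (pf-p0)/2 in time T/2. 0.5*a*(T/2)^2 = (pf-p0)/2 => a = 4*(pf-p0)/T^2
a = 4*(7.1-2.6)/6^2 = 0.5
t = 2 is in the acceleration phase (t <= T/2).
p = p0 + 0.5*a*t^2 = 2.6 + 0.5*0.5*2^2
= 3.6


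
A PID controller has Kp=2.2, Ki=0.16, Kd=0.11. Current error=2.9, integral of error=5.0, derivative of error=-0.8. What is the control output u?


u = Kp*e + Ki*int(e) + Kd*de/dt
= 2.2*2.9 + 0.16*5.0 + 0.11*(-0.8)
= 6.38 + 0.8 + -0.088
= 7.092


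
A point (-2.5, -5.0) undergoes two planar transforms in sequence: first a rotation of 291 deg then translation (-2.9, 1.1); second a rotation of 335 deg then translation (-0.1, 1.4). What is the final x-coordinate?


After transform 1:
x1 = cos(291)*-2.5 - sin(291)*-5.0 + -2.9 = -8.4638
y1 = sin(291)*-2.5 + cos(291)*-5.0 + 1.1 = 1.6421
After transform 2:
x2 = cos(335)*-8.4638 - sin(335)*1.6421 + -0.1
= -7.0768


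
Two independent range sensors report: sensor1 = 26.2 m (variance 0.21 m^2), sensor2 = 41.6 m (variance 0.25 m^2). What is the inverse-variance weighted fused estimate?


w1 = (1/var1) / (1/var1 + 1/var2)
   = 4.7619 / (4.7619 + 4.0) = 0.5435
w2 = 1 - w1 = 0.4565
fused = w1*s1 + w2*s2 = 14.2391 + 18.9913
= 33.2304 m


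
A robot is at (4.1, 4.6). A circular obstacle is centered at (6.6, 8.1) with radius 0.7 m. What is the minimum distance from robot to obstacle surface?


center_dist = sqrt((4.1-6.6)^2 + (4.6-8.1)^2)
= sqrt(6.25 + 12.25)
= 4.3012
min_dist = center_dist - radius = 4.3012 - 0.7 = 3.6012 m


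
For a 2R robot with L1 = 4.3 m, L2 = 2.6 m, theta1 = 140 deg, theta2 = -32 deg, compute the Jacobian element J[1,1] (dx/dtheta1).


J[1,1] = -L1*sin(t1) - L2*sin(t1+t2)
= -4.3*sin(140) - 2.6*sin(108)
= -5.2367


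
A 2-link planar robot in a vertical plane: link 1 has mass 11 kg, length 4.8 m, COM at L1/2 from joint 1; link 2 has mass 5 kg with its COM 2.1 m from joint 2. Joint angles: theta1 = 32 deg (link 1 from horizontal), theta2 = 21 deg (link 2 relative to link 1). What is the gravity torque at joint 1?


Horizontal distance from joint 1 to link-1 COM:
  x_c1 = (L1/2)*cos(t1) = 2.4 * 0.848 = 2.0353 m
Horizontal distance from joint 1 to link-2 COM:
  x_c2 = L1*cos(t1) + Lc2*cos(t1+t2)
       = 4.8*0.848 + 2.1*0.6018 = 5.3344 m
tau1 = m1*g*x_c1 + m2*g*x_c2
     = 11*9.81*2.0353 + 5*9.81*5.3344
     = 219.6309 + 261.6544
     = 481.2853 Nm


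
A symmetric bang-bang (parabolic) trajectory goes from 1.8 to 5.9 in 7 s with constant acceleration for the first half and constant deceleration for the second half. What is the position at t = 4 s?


Symmetric rest-to-rest: each phase covers (pf-p0)/2 in time T/2. 0.5*a*(T/2)^2 = (pf-p0)/2 => a = 4*(pf-p0)/T^2
a = 4*(5.9-1.8)/7^2 = 0.3347
t = 4 is in the deceleration phase (t > T/2).
p = pf - 0.5*a*(T-t)^2 = 5.9 - 0.5*0.3347*3^2
= 4.3939


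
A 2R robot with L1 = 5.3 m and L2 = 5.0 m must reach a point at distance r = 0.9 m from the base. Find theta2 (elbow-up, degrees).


cos(theta2) = (r^2 - L1^2 - L2^2) / (2*L1*L2)
cos(theta2) = (0.81 - 28.09 - 25.0) / 53.0
cos(theta2) = -0.986415
theta2 = 170.5451 degrees


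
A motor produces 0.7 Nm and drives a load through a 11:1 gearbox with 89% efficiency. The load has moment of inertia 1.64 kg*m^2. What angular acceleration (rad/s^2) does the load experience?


tau_out = tau_motor * N * eta
= 0.7 * 11 * 0.89 = 6.853 Nm
alpha = tau_out / I = 6.853 / 1.64
= 4.1787 rad/s^2


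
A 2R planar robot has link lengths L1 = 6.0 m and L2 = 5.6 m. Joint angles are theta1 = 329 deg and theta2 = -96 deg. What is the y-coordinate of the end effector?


Convert angles to radians: theta1 = 5.7421, theta2 = -1.6755
y = L1*sin(theta1) + L2*sin(theta1+theta2)
y = -3.0902 + -4.4724
y = -7.5626


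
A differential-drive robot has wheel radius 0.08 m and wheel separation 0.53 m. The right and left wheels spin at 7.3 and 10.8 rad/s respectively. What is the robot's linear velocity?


vR = r*wR = 0.08*7.3 = 0.584 m/s
vL = r*wL = 0.08*10.8 = 0.864 m/s
v = (vR+vL)/2 = 0.724 m/s
omega = (vR-vL)/L = -0.5283 rad/s
linear velocity = 0.724 m/s


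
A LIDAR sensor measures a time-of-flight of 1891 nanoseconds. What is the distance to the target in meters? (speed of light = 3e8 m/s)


tof = 1891 ns = 1.891e-06 s
dist = c * tof / 2
= 3e8 * 1.891e-06 / 2
= 283.65 m


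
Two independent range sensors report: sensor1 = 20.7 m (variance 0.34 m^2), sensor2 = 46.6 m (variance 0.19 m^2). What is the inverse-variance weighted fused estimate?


w1 = (1/var1) / (1/var1 + 1/var2)
   = 2.9412 / (2.9412 + 5.2632) = 0.3585
w2 = 1 - w1 = 0.6415
fused = w1*s1 + w2*s2 = 7.4208 + 29.8943
= 37.3151 m


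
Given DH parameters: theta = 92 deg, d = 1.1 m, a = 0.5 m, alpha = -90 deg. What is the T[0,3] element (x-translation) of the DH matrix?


T[0,3] = a * cos(theta)
= 0.5 * cos(92 deg)
= 0.5 * -0.0349
= -0.0174


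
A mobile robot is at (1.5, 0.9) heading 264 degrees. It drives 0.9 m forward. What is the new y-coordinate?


y_new = y0 + d*sin(theta)
= 0.9 + 0.9*sin(264)
= 0.9 + -0.8951
= 0.0049


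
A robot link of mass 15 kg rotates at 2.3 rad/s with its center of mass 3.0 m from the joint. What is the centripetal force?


F = m * omega^2 * r
= 15 * 2.3^2 * 3.0
= 15 * 5.29 * 3.0
= 238.05 N


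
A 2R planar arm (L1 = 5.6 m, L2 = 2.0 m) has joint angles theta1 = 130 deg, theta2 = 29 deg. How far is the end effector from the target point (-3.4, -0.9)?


End effector via forward kinematics:
x = L1*cos(t1) + L2*cos(t1+t2) = -5.4668
y = L1*sin(t1) + L2*sin(t1+t2) = 5.0066
Distance to target:
d = sqrt((-3.4 - -5.4668)^2 + (-0.9 - 5.0066)^2)
= sqrt(4.2715 + 34.8877)
= 6.2577 m


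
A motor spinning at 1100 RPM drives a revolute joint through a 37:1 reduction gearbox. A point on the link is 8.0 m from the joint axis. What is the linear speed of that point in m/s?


omega_motor = 1100 * 2*pi/60 = 115.1917 rad/s
omega_joint = omega_motor / 37 = 3.1133 rad/s
v = omega_joint * r = 3.1133 * 8.0
= 24.9063 m/s


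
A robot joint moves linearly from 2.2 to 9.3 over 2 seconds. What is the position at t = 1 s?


s = t/T = 1/2 = 0.5
p(t) = p0 + (pf-p0)*s
= 2.2 + (9.3 - 2.2) * 0.5
= 5.75


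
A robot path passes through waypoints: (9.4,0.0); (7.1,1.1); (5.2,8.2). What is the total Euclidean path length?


Segment lengths:
  seg1 = sqrt((-2.3)^2 + (1.1)^2) = 2.5495
  seg2 = sqrt((-1.9)^2 + (7.1)^2) = 7.3498
Total = 9.8993


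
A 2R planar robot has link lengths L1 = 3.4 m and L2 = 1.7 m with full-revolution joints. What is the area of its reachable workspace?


r_max = L1 + L2 = 5.1 m
r_min = |L1 - L2| = 1.7 m
Area = pi*(r_max^2 - r_min^2)
= pi*(26.01 - 2.89)
= pi * 23.12
= 72.6336 m^2


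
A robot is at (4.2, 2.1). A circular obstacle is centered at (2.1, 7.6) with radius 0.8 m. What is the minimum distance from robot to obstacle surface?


center_dist = sqrt((4.2-2.1)^2 + (2.1-7.6)^2)
= sqrt(4.41 + 30.25)
= 5.8873
min_dist = center_dist - radius = 5.8873 - 0.8 = 5.0873 m


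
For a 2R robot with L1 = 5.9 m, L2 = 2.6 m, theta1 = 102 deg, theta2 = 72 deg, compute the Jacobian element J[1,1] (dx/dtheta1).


J[1,1] = -L1*sin(t1) - L2*sin(t1+t2)
= -5.9*sin(102) - 2.6*sin(174)
= -6.0428


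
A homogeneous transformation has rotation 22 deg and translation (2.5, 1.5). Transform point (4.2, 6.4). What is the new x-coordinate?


x' = cos(theta)*px - sin(theta)*py + tx
= 0.9272*4.2 - 0.3746*6.4 + 2.5
= 3.9967


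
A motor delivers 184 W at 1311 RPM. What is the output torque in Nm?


omega = 1311 * 2*pi/60 = 137.2876 rad/s
tau = P / omega = 184 / 137.2876
= 1.3403 Nm


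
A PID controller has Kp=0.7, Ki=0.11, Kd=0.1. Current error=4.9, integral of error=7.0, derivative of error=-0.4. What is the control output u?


u = Kp*e + Ki*int(e) + Kd*de/dt
= 0.7*4.9 + 0.11*7.0 + 0.1*(-0.4)
= 3.43 + 0.77 + -0.04
= 4.16


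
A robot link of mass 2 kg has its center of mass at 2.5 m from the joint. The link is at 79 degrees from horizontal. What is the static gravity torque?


tau = m*g*L*cos(angle)
= 2 * 9.81 * 2.5 * cos(79 deg)
= 2 * 9.81 * 2.5 * 0.1908
= 9.3592 Nm


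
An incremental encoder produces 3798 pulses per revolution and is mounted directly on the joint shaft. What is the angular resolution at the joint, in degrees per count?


counts per rev = 3798
resolution = 360 / 3798
= 0.0948 deg/count


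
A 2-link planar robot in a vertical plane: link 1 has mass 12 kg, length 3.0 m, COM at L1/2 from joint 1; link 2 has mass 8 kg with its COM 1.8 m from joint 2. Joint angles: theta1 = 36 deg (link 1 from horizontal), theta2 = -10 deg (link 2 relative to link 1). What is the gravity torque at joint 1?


Horizontal distance from joint 1 to link-1 COM:
  x_c1 = (L1/2)*cos(t1) = 1.5 * 0.809 = 1.2135 m
Horizontal distance from joint 1 to link-2 COM:
  x_c2 = L1*cos(t1) + Lc2*cos(t1+t2)
       = 3.0*0.809 + 1.8*0.8988 = 4.0449 m
tau1 = m1*g*x_c1 + m2*g*x_c2
     = 12*9.81*1.2135 + 8*9.81*4.0449
     = 142.8562 + 317.4422
     = 460.2984 Nm


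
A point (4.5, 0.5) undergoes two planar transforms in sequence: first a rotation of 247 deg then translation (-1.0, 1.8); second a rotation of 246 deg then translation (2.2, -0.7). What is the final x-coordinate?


After transform 1:
x1 = cos(247)*4.5 - sin(247)*0.5 + -1.0 = -2.298
y1 = sin(247)*4.5 + cos(247)*0.5 + 1.8 = -2.5376
After transform 2:
x2 = cos(246)*-2.298 - sin(246)*-2.5376 + 2.2
= 0.8164


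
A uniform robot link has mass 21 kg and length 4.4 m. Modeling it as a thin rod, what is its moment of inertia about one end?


I = (1/3) * m * L^2
= (1/3) * 21 * 4.4^2
= 0.333333 * 21 * 19.36
= 135.52 kg*m^2


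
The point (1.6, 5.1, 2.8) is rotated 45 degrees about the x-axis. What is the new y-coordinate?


Rotation about x-axis: y' = y*cos(theta) - z*sin(theta)
= 5.1 * 0.7071 - 2.8 * 0.7071
= 1.6263


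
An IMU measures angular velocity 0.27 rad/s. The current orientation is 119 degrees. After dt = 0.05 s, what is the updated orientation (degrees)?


delta_theta = w * dt = 0.27 * 0.05 = 0.0135 rad
= 0.7735 deg
theta_new = 119 + 0.7735 = 119.7735 deg


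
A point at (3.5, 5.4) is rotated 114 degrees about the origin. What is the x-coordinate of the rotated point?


x' = x*cos(theta) - y*sin(theta)
cos(114 deg) = -0.4067, sin(114 deg) = 0.9135
x' = 3.5 * -0.4067 - 5.4 * 0.9135
= -1.4236 - 4.9331
= -6.3567


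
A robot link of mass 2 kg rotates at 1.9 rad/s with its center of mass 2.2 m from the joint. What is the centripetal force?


F = m * omega^2 * r
= 2 * 1.9^2 * 2.2
= 2 * 3.61 * 2.2
= 15.884 N


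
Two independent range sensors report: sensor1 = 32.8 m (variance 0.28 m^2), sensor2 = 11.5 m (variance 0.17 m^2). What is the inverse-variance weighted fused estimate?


w1 = (1/var1) / (1/var1 + 1/var2)
   = 3.5714 / (3.5714 + 5.8824) = 0.3778
w2 = 1 - w1 = 0.6222
fused = w1*s1 + w2*s2 = 12.3911 + 7.1556
= 19.5467 m


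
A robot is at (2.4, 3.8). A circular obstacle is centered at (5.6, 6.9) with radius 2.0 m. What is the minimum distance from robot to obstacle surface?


center_dist = sqrt((2.4-5.6)^2 + (3.8-6.9)^2)
= sqrt(10.24 + 9.61)
= 4.4553
min_dist = center_dist - radius = 4.4553 - 2.0 = 2.4553 m


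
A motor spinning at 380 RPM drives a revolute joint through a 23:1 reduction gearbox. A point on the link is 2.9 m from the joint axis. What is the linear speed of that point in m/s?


omega_motor = 380 * 2*pi/60 = 39.7935 rad/s
omega_joint = omega_motor / 23 = 1.7302 rad/s
v = omega_joint * r = 1.7302 * 2.9
= 5.0174 m/s


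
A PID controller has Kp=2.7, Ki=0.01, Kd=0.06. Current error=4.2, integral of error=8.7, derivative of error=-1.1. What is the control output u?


u = Kp*e + Ki*int(e) + Kd*de/dt
= 2.7*4.2 + 0.01*8.7 + 0.06*(-1.1)
= 11.34 + 0.087 + -0.066
= 11.361


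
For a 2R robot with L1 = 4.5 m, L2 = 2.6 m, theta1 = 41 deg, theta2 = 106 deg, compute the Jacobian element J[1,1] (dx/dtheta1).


J[1,1] = -L1*sin(t1) - L2*sin(t1+t2)
= -4.5*sin(41) - 2.6*sin(147)
= -4.3683


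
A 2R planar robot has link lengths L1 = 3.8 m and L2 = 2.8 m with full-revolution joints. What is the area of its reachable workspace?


r_max = L1 + L2 = 6.6 m
r_min = |L1 - L2| = 1.0 m
Area = pi*(r_max^2 - r_min^2)
= pi*(43.56 - 1.0)
= pi * 42.56
= 133.7062 m^2


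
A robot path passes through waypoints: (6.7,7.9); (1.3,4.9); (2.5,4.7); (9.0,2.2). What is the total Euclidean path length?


Segment lengths:
  seg1 = sqrt((-5.4)^2 + (-3.0)^2) = 6.1774
  seg2 = sqrt((1.2)^2 + (-0.2)^2) = 1.2166
  seg3 = sqrt((6.5)^2 + (-2.5)^2) = 6.9642
Total = 14.3581


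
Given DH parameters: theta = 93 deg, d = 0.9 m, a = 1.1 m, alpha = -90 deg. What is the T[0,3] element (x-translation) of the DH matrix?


T[0,3] = a * cos(theta)
= 1.1 * cos(93 deg)
= 1.1 * -0.0523
= -0.0576


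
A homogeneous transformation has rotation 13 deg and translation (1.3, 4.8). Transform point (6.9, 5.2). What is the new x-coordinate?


x' = cos(theta)*px - sin(theta)*py + tx
= 0.9744*6.9 - 0.225*5.2 + 1.3
= 6.8534


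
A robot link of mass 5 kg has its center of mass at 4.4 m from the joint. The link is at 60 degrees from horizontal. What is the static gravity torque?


tau = m*g*L*cos(angle)
= 5 * 9.81 * 4.4 * cos(60 deg)
= 5 * 9.81 * 4.4 * 0.5
= 107.91 Nm


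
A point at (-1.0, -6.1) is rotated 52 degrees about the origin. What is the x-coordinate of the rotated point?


x' = x*cos(theta) - y*sin(theta)
cos(52 deg) = 0.6157, sin(52 deg) = 0.788
x' = -1.0 * 0.6157 - -6.1 * 0.788
= -0.6157 - -4.8069
= 4.1912


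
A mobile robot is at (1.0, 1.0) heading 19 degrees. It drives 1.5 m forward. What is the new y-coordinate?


y_new = y0 + d*sin(theta)
= 1.0 + 1.5*sin(19)
= 1.0 + 0.4884
= 1.4884


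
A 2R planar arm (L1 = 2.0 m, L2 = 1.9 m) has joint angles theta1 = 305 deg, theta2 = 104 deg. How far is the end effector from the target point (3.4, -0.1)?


End effector via forward kinematics:
x = L1*cos(t1) + L2*cos(t1+t2) = 2.3937
y = L1*sin(t1) + L2*sin(t1+t2) = -0.2044
Distance to target:
d = sqrt((3.4 - 2.3937)^2 + (-0.1 - -0.2044)^2)
= sqrt(1.0127 + 0.0109)
= 1.0117 m


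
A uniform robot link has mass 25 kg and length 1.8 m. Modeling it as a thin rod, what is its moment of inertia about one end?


I = (1/3) * m * L^2
= (1/3) * 25 * 1.8^2
= 0.333333 * 25 * 3.24
= 27.0 kg*m^2


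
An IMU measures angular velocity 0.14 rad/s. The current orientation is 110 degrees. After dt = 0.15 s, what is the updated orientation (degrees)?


delta_theta = w * dt = 0.14 * 0.15 = 0.021 rad
= 1.2032 deg
theta_new = 110 + 1.2032 = 111.2032 deg


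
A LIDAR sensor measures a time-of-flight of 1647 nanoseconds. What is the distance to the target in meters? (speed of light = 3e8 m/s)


tof = 1647 ns = 1.647e-06 s
dist = c * tof / 2
= 3e8 * 1.647e-06 / 2
= 247.05 m


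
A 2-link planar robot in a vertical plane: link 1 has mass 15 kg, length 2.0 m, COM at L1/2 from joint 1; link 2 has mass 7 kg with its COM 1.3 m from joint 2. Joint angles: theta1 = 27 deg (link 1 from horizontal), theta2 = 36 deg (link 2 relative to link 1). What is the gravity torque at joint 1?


Horizontal distance from joint 1 to link-1 COM:
  x_c1 = (L1/2)*cos(t1) = 1.0 * 0.891 = 0.891 m
Horizontal distance from joint 1 to link-2 COM:
  x_c2 = L1*cos(t1) + Lc2*cos(t1+t2)
       = 2.0*0.891 + 1.3*0.454 = 2.3722 m
tau1 = m1*g*x_c1 + m2*g*x_c2
     = 15*9.81*0.891 + 7*9.81*2.3722
     = 131.1116 + 162.899
     = 294.0106 Nm
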